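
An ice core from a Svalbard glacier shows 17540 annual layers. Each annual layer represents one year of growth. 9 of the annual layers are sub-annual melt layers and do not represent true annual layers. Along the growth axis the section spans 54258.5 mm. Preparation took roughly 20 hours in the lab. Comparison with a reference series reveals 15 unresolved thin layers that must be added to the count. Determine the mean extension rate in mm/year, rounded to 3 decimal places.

After corrections the count is 17540 − 9 + 15 = 17546 annual layers.
54258.5 mm over 17546 years gives 54258.5 / 17546 ≈ 3.092 mm/year.

3.092 mm/year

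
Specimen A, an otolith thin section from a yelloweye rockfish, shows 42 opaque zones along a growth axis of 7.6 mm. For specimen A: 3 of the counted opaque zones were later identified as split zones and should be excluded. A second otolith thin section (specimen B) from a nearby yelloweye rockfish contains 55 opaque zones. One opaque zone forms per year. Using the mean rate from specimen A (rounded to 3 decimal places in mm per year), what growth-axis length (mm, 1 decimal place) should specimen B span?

10.7 mm

Specimen A: true opaque zone count = 42 − 3 = 39.
A: Extension rate ≈ 7.6 / 39 = 0.195 mm/yr.
B's length ≈ 0.195 × 55 = 10.7 mm.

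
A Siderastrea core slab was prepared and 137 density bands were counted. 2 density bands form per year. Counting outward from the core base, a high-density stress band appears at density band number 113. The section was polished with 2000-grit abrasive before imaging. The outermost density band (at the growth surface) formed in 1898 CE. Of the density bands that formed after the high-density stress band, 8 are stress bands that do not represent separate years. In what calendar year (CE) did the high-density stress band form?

Between density band 113 and the growth surface there are 137 − 113 = 24 density bands.
Removing the 8 false density bands leaves 24 − 8 = 16 true density bands beyond the high-density stress band.
With 2 density bands per year, 16 / 2 = 8 years.
The density band at the growth surface is 1898 CE, so the high-density stress band dates to 1898 − 8 = 1890 CE.

1890 CE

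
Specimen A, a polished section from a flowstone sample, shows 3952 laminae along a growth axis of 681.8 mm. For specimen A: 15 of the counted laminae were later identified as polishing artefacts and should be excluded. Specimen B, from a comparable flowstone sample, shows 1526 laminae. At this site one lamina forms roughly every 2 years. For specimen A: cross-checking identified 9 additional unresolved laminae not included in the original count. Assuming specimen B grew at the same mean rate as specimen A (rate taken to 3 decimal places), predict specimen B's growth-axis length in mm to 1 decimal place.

262.5 mm

Specimen A: correcting the raw count gives 3952 − 15 + 9 = 3946 true laminae.
Specimen A: 3946 laminae at 2 years each span 3946 × 2 = 7892 years.
A: 681.8 mm over 7892 years gives 681.8 / 7892 ≈ 0.086 mm per year.
Specimen B: at 2 years per lamina, 1526 × 2 = 3052 years. Length of B = 0.086 × 3052 = 262.5 mm.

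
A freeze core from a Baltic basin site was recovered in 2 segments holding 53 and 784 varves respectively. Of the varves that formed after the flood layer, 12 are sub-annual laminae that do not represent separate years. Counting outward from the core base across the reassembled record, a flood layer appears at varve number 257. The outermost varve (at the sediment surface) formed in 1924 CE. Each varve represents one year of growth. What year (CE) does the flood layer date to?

1356 CE

Total varves = 53 + 784 = 837.
837 − 257 = 580 varves lie beyond the flood layer toward the sediment surface.
Excluding 12 false varves: 580 − 12 = 568.
1924 − 568 = 1356 CE.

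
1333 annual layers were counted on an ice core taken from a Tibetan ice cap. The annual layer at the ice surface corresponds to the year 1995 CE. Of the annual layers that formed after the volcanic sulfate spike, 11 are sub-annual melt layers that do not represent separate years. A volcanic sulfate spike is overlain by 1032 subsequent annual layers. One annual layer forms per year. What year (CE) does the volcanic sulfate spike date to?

974 CE

1032 annual layers post-date the volcanic sulfate spike.
1032 − 11 false = 1021 true annual layers after the volcanic sulfate spike.
Counting back 1021 years from 1995 CE places the volcanic sulfate spike in 1995 − 1021 = 974 CE.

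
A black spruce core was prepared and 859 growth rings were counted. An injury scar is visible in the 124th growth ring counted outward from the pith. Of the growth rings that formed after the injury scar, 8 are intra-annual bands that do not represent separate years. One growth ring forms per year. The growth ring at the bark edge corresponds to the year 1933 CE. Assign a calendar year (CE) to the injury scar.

Between growth ring 124 and the bark edge there are 859 − 124 = 735 growth rings.
735 − 8 false = 727 true growth rings after the injury scar.
The growth ring at the bark edge is 1933 CE, so the injury scar dates to 1933 − 727 = 1206 CE.

1206 CE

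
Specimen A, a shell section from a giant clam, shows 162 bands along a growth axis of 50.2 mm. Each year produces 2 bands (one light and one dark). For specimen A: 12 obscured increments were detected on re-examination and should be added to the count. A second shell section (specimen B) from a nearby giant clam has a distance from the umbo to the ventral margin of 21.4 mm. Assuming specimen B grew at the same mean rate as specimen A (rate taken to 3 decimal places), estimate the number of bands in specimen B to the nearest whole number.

74 bands

Specimen A: correcting the raw count gives 162 + 12 = 174 true bands.
Specimen A: with 2 bands per year, 174 / 2 = 87 years.
A: Mean rate = 50.2 mm / 87 years ≈ 0.577 mm per year.
B spans 21.4 / 0.577 = 37.09 years; at 2 bands per year that is 37.09 × 2 ≈ 74 bands.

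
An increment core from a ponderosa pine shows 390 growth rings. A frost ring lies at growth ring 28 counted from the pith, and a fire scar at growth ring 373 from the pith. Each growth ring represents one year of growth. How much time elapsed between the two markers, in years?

345 years

373 − 28 = 345 growth rings lie between the two events.
That is 345 years at one growth ring per year.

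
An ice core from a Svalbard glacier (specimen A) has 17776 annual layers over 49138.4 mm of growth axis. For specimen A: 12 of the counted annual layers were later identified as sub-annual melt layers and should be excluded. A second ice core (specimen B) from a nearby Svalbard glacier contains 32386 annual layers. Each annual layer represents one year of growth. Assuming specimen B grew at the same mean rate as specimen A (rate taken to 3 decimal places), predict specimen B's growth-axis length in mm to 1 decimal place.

Specimen A: after corrections the count is 17776 − 12 = 17764 annual layers.
A: Extension rate ≈ 49138.4 / 17764 = 2.766 mm/yr.
Length of B = 2.766 × 32386 = 89579.7 mm.

89579.7 mm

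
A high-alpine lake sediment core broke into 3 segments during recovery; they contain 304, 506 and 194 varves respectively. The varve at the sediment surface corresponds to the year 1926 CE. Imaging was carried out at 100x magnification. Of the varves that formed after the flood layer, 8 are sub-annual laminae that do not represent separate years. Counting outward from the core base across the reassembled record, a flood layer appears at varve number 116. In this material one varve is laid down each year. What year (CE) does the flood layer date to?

1046 CE

Total varves = 304 + 506 + 194 = 1004.
1004 − 116 = 888 varves lie beyond the flood layer toward the sediment surface.
888 − 8 false = 880 true varves after the flood layer.
Counting back 880 years from 1926 CE places the flood layer in 1926 − 880 = 1046 CE.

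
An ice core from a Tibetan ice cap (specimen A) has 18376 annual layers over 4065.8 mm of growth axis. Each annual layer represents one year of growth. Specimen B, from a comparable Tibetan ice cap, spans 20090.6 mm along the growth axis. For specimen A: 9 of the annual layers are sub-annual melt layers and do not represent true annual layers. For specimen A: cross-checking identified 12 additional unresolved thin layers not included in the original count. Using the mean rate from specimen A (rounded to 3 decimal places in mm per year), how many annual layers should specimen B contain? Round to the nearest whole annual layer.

90908 annual layers

Specimen A: true annual layer count = 18376 − 9 + 12 = 18379.
A: Mean rate = 4065.8 mm / 18379 years ≈ 0.221 mm per year.
For B, 20090.6 / 0.221 = 90907.69 years ≈ 90908 annual layers.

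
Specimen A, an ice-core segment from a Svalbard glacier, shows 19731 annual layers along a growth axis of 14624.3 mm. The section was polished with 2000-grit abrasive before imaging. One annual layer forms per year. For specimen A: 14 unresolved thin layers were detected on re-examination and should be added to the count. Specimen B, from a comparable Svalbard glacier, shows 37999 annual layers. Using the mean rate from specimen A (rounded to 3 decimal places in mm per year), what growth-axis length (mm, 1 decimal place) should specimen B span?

28157.3 mm

Specimen A: true annual layer count = 19731 + 14 = 19745.
A: Extension rate ≈ 14624.3 / 19745 = 0.741 mm/yr.
Length of B = 0.741 × 37999 = 28157.3 mm.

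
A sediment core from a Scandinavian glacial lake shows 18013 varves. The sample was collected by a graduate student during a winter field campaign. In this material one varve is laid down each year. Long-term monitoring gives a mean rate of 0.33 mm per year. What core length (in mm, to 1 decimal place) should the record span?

5944.3 mm

The record spans 18013 years at 0.33 mm per year.
Length ≈ 0.33 × 18013 = 5944.3 mm.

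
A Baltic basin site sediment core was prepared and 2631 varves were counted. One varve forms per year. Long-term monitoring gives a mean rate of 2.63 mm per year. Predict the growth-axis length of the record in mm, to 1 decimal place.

2631 years of growth are recorded.
Predicted length = 2.63 mm/year × 2631 years = 6919.5 mm.

6919.5 mm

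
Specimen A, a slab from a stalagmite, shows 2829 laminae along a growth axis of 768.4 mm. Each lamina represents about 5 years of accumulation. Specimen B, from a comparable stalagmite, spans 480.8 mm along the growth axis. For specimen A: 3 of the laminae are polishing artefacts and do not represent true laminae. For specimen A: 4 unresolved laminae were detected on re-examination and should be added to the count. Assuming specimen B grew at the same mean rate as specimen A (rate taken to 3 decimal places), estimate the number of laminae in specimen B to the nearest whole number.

1781 laminae

Specimen A: correcting the raw count gives 2829 − 3 + 4 = 2830 true laminae.
Specimen A: 2830 laminae at 5 years each span 2830 × 5 = 14150 years.
A: Extension rate ≈ 768.4 / 14150 = 0.054 mm per year.
Specimen B: 480.8 mm / 0.054 mm per year = 8903.70 years; at 5 years per lamina that is 8903.70 / 5 ≈ 1781 laminae.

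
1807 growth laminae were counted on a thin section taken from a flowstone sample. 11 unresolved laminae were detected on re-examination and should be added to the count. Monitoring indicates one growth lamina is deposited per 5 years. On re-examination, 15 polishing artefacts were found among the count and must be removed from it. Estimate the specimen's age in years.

Correcting the raw count gives 1807 − 15 + 11 = 1803 true growth laminae.
Multiplying by 5 years per growth lamina: 1803 × 5 = 9015 years.

9015 years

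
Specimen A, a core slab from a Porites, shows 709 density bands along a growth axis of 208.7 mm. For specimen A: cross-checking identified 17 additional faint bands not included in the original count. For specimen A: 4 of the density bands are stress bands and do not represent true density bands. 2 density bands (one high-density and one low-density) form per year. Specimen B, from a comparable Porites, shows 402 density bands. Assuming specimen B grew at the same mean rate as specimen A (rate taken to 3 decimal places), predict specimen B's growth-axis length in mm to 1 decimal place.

Specimen A: true density band count = 709 − 4 + 17 = 722.
Specimen A: dividing by 2 density bands per year: 722 / 2 = 361 years.
A: Mean rate = 208.7 mm / 361 years ≈ 0.578 mm/year.
Specimen B: 402 density bands at 2 per year is 402 / 2 = 201 years. For B, 0.578 mm/year × 201 years = 116.2 mm.

116.2 mm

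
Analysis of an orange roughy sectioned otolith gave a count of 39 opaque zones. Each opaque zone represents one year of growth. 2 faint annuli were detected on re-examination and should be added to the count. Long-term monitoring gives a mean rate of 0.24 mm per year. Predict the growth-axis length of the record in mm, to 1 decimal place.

True opaque zone count = 39 + 2 = 41.
Predicted length = 0.24 mm/year × 41 years = 9.8 mm.

9.8 mm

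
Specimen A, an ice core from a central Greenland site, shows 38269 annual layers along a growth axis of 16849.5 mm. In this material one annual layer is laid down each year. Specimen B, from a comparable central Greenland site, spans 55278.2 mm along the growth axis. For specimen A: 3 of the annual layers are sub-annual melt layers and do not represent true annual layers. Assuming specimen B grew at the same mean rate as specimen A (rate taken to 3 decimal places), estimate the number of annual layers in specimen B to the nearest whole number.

125632 annual layers

Specimen A: correcting the raw count gives 38269 − 3 = 38266 true annual layers.
A: Extension rate ≈ 16849.5 / 38266 = 0.440 mm/yr.
For B, 55278.2 / 0.440 = 125632.27 years ≈ 125632 annual layers.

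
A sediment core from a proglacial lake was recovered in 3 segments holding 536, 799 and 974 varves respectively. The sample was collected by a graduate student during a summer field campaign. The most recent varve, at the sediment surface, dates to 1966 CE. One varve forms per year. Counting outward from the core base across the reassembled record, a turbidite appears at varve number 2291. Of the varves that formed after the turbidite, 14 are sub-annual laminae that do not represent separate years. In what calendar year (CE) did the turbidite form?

Total varves = 536 + 799 + 974 = 2309.
2309 − 2291 = 18 varves lie beyond the turbidite toward the sediment surface.
18 − 14 false = 4 true varves after the turbidite.
The varve at the sediment surface is 1966 CE, so the turbidite dates to 1966 − 4 = 1962 CE.

1962 CE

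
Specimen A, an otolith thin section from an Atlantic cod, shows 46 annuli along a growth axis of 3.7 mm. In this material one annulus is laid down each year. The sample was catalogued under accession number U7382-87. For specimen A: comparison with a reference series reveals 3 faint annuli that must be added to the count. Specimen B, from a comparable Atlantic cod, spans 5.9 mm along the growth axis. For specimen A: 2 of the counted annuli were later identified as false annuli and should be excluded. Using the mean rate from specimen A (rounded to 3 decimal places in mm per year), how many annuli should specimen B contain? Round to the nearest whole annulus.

75 annuli

Specimen A: after corrections the count is 46 − 2 + 3 = 47 annuli.
A: Extension rate ≈ 3.7 / 47 = 0.079 mm/year.
For B, 5.9 / 0.079 = 74.68 years ≈ 75 annuli.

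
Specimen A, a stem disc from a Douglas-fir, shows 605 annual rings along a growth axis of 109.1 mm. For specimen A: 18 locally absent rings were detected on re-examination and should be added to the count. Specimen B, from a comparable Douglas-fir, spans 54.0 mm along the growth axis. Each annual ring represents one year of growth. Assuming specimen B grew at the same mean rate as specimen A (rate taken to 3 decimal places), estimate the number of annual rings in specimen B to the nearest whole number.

309 annual rings

Specimen A: correcting the raw count gives 605 + 18 = 623 true annual rings.
A: Extension rate ≈ 109.1 / 623 = 0.175 mm/year.
Specimen B: 54.0 mm / 0.175 mm per year = 308.57 years ≈ 309 annual rings.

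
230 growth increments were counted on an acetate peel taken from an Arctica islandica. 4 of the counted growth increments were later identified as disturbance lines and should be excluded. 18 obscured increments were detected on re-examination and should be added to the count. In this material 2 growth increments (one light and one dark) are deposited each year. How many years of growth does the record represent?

122 years

Adjusted count: 230 − 4 + 18 = 244 growth increments.
With 2 growth increments per year, 244 / 2 = 122 years.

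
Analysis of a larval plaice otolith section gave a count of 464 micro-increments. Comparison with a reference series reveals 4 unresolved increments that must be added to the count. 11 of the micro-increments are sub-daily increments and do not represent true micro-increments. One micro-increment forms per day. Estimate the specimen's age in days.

Correcting the raw count gives 464 − 11 + 4 = 457 true micro-increments.
One micro-increment per day makes the duration 457 days.

457 d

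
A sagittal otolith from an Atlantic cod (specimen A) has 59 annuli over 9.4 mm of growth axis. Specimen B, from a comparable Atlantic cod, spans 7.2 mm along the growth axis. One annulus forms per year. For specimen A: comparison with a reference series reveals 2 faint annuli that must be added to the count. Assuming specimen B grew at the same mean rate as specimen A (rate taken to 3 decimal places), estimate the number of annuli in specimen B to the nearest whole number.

Specimen A: adjusted count: 59 + 2 = 61 annuli.
A: 9.4 mm over 61 years gives 9.4 / 61 ≈ 0.154 mm/year.
For B, 7.2 / 0.154 = 46.75 years ≈ 47 annuli.

47 annuli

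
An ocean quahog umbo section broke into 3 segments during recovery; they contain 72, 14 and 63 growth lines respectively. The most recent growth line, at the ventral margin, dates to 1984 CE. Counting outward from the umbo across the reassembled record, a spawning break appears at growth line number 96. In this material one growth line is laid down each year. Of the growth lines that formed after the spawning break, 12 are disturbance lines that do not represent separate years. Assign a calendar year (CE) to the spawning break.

1943 CE

Total growth lines = 72 + 14 + 63 = 149.
Between growth line 96 and the ventral margin there are 149 − 96 = 53 growth lines.
Removing the 12 false growth lines leaves 53 − 12 = 41 true growth lines beyond the spawning break.
1984 − 41 = 1943 CE.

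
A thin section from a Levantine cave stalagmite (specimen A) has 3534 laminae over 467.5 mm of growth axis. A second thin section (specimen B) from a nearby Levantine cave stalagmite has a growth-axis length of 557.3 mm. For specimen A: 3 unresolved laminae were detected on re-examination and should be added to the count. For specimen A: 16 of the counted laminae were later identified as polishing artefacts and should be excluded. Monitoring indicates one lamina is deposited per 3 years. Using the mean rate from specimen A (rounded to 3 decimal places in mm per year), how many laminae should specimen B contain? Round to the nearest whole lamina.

Specimen A: after corrections the count is 3534 − 16 + 3 = 3521 laminae.
Specimen A: multiplying by 3 years per lamina: 3521 × 3 = 10563 years.
A: 467.5 mm over 10563 years gives 467.5 / 10563 ≈ 0.044 mm per year.
Specimen B: 557.3 mm / 0.044 mm per year = 12665.91 years; at 3 years per lamina that is 12665.91 / 3 ≈ 4222 laminae.

4222 laminae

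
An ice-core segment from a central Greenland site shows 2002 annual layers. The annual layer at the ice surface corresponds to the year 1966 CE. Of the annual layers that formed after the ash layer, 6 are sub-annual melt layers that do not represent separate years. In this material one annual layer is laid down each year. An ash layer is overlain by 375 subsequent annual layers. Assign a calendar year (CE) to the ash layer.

375 annual layers post-date the ash layer.
Removing the 6 false annual layers leaves 375 − 6 = 369 true annual layers beyond the ash layer.
The annual layer at the ice surface is 1966 CE, so the ash layer dates to 1966 − 369 = 1597 CE.

1597 CE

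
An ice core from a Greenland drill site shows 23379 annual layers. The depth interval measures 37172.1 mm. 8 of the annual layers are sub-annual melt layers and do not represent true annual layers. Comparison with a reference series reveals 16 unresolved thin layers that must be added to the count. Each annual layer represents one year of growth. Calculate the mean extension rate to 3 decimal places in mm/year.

Adjusted count: 23379 − 8 + 16 = 23387 annual layers.
37172.1 mm over 23387 years gives 37172.1 / 23387 ≈ 1.589 mm/year.

1.589 mm/year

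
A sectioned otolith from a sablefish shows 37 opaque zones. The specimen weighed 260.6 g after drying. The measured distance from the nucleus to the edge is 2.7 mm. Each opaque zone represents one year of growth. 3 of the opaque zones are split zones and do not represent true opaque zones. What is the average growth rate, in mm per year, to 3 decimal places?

0.079 mm per year

After corrections the count is 37 − 3 = 34 opaque zones.
2.7 mm over 34 years gives 2.7 / 34 ≈ 0.079 mm per year.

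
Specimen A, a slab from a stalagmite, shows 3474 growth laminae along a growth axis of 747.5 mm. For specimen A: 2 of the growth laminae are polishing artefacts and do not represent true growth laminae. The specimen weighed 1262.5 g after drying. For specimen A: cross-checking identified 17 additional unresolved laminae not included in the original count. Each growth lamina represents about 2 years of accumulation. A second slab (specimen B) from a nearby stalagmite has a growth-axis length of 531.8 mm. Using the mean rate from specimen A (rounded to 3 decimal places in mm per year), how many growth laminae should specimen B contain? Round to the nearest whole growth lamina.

Specimen A: true growth lamina count = 3474 − 2 + 17 = 3489.
Specimen A: 3489 growth laminae at 2 years each span 3489 × 2 = 6978 years.
A: 747.5 mm over 6978 years gives 747.5 / 6978 ≈ 0.107 mm per year.
For B, 531.8 / 0.107 = 4970.09 years; at 2 years per growth lamina that is 4970.09 / 2 ≈ 2485 growth laminae.

2485 growth laminae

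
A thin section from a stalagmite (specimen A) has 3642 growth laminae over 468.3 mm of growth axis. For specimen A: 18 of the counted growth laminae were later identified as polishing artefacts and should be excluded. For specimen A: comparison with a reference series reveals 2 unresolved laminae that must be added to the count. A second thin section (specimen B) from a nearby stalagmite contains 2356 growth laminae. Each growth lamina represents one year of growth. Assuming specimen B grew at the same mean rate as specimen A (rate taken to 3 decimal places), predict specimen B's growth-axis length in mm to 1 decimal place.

Specimen A: after corrections the count is 3642 − 18 + 2 = 3626 growth laminae.
A: Extension rate ≈ 468.3 / 3626 = 0.129 mm/yr.
Length of B = 0.129 × 2356 = 303.9 mm.

303.9 mm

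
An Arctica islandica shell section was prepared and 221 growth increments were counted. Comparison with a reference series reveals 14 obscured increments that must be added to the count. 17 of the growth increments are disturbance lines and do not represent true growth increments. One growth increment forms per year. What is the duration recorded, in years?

218 years

After corrections the count is 221 − 17 + 14 = 218 growth increments.
At one growth increment per year, that is 218 years.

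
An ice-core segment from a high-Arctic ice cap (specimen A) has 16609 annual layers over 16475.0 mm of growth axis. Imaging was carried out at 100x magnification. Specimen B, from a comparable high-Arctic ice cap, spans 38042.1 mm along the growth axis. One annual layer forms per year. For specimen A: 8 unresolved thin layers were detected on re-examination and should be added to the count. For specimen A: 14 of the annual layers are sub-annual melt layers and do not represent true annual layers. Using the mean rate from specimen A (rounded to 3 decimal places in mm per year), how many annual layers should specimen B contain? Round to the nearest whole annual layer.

Specimen A: after corrections the count is 16609 − 14 + 8 = 16603 annual layers.
A: Mean rate = 16475.0 mm / 16603 years ≈ 0.992 mm/yr.
Specimen B: 38042.1 mm / 0.992 mm per year = 38348.89 years ≈ 38349 annual layers.

38349 annual layers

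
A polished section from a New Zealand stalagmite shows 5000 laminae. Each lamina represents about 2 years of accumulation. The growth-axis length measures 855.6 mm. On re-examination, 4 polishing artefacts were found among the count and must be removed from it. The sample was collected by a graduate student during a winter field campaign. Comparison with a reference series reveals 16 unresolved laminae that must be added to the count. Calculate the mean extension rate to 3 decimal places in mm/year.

0.085 mm/year

Correcting the raw count gives 5000 − 4 + 16 = 5012 true laminae.
Multiplying by 2 years per lamina: 5012 × 2 = 10024 years.
Mean rate = 855.6 mm / 10024 years ≈ 0.085 mm/year.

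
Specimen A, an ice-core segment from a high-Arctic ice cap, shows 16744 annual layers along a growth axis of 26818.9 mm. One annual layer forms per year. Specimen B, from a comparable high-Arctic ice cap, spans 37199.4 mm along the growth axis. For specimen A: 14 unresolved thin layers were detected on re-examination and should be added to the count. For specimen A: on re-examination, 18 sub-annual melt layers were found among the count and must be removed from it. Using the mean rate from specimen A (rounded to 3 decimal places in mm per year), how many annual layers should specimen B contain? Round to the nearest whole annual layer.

Specimen A: adjusted count: 16744 − 18 + 14 = 16740 annual layers.
A: Extension rate ≈ 26818.9 / 16740 = 1.602 mm/year.
Specimen B: 37199.4 mm / 1.602 mm per year = 23220.60 years ≈ 23221 annual layers.

23221 annual layers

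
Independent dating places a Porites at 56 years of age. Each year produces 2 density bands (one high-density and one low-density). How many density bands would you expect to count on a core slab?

Expected density bands: 56 × 2 = 112.
So 112 density bands should be present.

112 density bands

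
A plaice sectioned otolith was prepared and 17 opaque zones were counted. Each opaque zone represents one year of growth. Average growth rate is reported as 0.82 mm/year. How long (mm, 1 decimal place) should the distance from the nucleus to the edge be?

The record spans 17 years at 0.82 mm per year.
17 years at 0.82 mm/year gives 0.82 × 17 = 13.9 mm.

13.9 mm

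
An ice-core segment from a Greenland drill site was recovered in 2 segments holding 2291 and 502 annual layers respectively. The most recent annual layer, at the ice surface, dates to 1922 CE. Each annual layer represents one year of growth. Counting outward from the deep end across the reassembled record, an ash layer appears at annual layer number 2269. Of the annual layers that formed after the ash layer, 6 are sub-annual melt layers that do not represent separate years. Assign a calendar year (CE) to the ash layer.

1404 CE

Total annual layers = 2291 + 502 = 2793.
2793 − 2269 = 524 annual layers lie beyond the ash layer toward the ice surface.
524 − 6 false = 518 true annual layers after the ash layer.
Counting back 518 years from 1922 CE places the ash layer in 1922 − 518 = 1404 CE.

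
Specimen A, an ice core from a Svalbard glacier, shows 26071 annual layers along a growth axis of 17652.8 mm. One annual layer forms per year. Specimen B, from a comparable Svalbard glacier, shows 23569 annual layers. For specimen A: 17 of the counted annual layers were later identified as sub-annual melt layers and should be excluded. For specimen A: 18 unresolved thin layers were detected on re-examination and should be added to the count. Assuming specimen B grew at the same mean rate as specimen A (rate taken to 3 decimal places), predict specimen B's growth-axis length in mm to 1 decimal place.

15956.2 mm

Specimen A: adjusted count: 26071 − 17 + 18 = 26072 annual layers.
A: Mean rate = 17652.8 mm / 26072 years ≈ 0.677 mm/yr.
B's length ≈ 0.677 × 23569 = 15956.2 mm.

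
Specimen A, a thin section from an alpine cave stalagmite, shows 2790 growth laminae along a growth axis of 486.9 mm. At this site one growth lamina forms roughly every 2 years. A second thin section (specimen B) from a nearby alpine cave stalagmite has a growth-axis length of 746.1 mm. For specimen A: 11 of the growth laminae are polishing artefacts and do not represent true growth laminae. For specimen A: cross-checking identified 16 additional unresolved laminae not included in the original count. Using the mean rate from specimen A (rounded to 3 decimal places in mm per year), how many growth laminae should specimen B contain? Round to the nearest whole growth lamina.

Specimen A: correcting the raw count gives 2790 − 11 + 16 = 2795 true growth laminae.
Specimen A: multiplying by 2 years per growth lamina: 2795 × 2 = 5590 years.
A: Mean rate = 486.9 mm / 5590 years ≈ 0.087 mm/yr.
Specimen B: 746.1 mm / 0.087 mm per year = 8575.86 years; at 2 years per growth lamina that is 8575.86 / 2 ≈ 4288 growth laminae.

4288 growth laminae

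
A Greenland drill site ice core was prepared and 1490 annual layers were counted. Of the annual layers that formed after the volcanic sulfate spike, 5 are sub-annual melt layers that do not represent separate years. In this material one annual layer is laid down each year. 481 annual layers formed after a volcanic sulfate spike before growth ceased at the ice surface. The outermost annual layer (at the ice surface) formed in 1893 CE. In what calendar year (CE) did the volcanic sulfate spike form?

481 annual layers formed after the volcanic sulfate spike.
481 − 5 false = 476 true annual layers after the volcanic sulfate spike.
1893 − 476 = 1417 CE.

1417 CE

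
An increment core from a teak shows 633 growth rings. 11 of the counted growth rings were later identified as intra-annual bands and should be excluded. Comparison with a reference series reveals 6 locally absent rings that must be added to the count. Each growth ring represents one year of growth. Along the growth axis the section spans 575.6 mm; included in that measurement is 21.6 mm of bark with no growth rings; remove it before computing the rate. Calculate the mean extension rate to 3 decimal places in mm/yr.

0.882 mm/yr

After corrections the count is 633 − 11 + 6 = 628 growth rings.
The growth record spans 575.6 − 21.6 = 554.0 mm.
554.0 mm over 628 years gives 554.0 / 628 ≈ 0.882 mm/yr.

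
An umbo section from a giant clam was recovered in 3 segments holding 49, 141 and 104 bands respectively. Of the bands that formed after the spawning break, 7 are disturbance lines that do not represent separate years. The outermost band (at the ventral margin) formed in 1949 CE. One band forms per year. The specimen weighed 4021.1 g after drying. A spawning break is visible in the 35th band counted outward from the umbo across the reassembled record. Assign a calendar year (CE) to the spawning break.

1697 CE

Total bands = 49 + 141 + 104 = 294.
294 − 35 = 259 bands lie beyond the spawning break toward the ventral margin.
259 − 7 false = 252 true bands after the spawning break.
Counting back 252 years from 1949 CE places the spawning break in 1949 − 252 = 1697 CE.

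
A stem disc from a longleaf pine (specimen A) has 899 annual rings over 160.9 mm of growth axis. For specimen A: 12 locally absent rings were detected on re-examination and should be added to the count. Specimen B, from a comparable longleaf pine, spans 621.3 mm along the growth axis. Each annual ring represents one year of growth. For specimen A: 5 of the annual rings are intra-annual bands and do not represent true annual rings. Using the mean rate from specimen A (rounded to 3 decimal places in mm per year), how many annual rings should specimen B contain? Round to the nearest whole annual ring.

Specimen A: adjusted count: 899 − 5 + 12 = 906 annual rings.
A: Mean rate = 160.9 mm / 906 years ≈ 0.178 mm/yr.
B spans 621.3 / 0.178 = 3490.45 years ≈ 3490 annual rings.

3490 annual rings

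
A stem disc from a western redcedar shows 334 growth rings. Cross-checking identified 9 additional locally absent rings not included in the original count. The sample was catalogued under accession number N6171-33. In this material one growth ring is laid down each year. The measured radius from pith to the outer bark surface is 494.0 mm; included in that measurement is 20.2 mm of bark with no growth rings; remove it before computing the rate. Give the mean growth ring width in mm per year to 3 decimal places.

True growth ring count = 334 + 9 = 343.
Net length = 494.0 − 20.2 = 473.8 mm.
Extension rate ≈ 473.8 / 343 = 1.381 mm per year.

1.381 mm per year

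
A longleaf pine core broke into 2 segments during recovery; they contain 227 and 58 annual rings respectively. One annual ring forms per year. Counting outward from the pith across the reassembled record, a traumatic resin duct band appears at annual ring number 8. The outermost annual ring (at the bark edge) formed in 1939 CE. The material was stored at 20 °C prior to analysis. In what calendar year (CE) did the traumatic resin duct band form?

1662 CE

Total annual rings = 227 + 58 = 285.
285 − 8 = 277 annual rings lie beyond the traumatic resin duct band toward the bark edge.
Counting back 277 years from 1939 CE places the traumatic resin duct band in 1939 − 277 = 1662 CE.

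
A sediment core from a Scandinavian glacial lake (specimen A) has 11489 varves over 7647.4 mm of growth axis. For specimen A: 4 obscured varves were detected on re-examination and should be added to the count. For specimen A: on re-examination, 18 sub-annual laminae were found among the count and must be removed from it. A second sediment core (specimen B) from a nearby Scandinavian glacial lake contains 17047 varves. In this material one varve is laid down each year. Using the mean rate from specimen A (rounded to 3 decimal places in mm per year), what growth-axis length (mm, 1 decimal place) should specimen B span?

Specimen A: adjusted count: 11489 − 18 + 4 = 11475 varves.
A: Mean rate = 7647.4 mm / 11475 years ≈ 0.666 mm/yr.
For B, 0.666 mm/year × 17047 years = 11353.3 mm.

11353.3 mm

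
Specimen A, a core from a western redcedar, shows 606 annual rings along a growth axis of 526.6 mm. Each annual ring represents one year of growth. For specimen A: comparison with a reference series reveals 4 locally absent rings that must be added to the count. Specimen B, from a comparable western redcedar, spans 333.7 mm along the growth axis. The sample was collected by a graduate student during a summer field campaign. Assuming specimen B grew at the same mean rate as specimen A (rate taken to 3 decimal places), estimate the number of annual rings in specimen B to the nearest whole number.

Specimen A: after corrections the count is 606 + 4 = 610 annual rings.
A: Mean rate = 526.6 mm / 610 years ≈ 0.863 mm/yr.
For B, 333.7 / 0.863 = 386.67 years ≈ 387 annual rings.

387 annual rings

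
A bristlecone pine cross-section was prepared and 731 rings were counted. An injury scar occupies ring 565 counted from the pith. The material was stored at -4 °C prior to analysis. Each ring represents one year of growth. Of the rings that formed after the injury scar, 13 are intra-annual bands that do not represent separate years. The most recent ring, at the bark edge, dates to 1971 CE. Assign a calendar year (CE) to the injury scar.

1818 CE

Between ring 565 and the bark edge there are 731 − 565 = 166 rings.
Excluding 13 false rings: 166 − 13 = 153.
Counting back 153 years from 1971 CE places the injury scar in 1971 − 153 = 1818 CE.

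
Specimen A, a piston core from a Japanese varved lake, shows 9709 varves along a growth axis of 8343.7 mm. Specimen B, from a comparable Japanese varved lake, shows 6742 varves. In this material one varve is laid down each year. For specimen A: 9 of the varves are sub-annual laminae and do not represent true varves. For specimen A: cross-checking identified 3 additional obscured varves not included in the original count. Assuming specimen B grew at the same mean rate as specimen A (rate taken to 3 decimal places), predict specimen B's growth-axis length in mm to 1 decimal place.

5798.1 mm

Specimen A: correcting the raw count gives 9709 − 9 + 3 = 9703 true varves.
A: Mean rate = 8343.7 mm / 9703 years ≈ 0.860 mm/yr.
Length of B = 0.860 × 6742 = 5798.1 mm.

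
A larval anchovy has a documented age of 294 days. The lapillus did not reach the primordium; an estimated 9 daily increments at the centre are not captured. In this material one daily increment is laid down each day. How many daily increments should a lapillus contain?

285 daily increments

One daily increment per day gives 294 daily increments over 294 days.
294 − 9 missed = 285 daily increments expected in the prepared section.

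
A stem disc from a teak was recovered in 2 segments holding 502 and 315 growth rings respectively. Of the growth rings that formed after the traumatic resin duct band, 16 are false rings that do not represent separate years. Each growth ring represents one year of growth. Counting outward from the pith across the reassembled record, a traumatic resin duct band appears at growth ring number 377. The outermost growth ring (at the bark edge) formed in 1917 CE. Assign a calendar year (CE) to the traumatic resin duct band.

1493 CE

Total growth rings = 502 + 315 = 817.
817 − 377 = 440 growth rings lie beyond the traumatic resin duct band toward the bark edge.
Removing the 16 false growth rings leaves 440 − 16 = 424 true growth rings beyond the traumatic resin duct band.
Counting back 424 years from 1917 CE places the traumatic resin duct band in 1917 − 424 = 1493 CE.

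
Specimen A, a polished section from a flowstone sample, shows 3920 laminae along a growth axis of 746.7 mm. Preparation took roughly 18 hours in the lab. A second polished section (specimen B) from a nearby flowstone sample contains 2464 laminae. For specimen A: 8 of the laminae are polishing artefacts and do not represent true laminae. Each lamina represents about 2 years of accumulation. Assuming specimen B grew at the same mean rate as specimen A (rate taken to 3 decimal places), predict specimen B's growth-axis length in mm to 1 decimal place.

Specimen A: adjusted count: 3920 − 8 = 3912 laminae.
Specimen A: 3912 laminae at 2 years each span 3912 × 2 = 7824 years.
A: Mean rate = 746.7 mm / 7824 years ≈ 0.095 mm per year.
Specimen B: at 2 years per lamina, 2464 × 2 = 4928 years. Length of B = 0.095 × 4928 = 468.2 mm.

468.2 mm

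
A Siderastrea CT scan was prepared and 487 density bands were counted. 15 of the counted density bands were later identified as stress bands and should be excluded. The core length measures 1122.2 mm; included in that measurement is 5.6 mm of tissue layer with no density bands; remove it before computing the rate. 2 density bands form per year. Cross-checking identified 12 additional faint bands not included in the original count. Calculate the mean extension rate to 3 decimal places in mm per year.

True density band count = 487 − 15 + 12 = 484.
Dividing by 2 density bands per year: 484 / 2 = 242 years.
The growth record spans 1122.2 − 5.6 = 1116.6 mm.
Extension rate ≈ 1116.6 / 242 = 4.614 mm per year.

4.614 mm per year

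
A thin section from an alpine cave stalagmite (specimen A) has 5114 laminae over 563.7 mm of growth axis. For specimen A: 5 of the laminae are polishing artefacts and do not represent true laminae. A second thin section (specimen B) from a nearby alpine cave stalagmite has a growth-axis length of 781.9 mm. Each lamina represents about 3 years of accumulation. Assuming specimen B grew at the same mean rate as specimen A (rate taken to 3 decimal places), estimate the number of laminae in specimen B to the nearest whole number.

7044 laminae

Specimen A: after corrections the count is 5114 − 5 = 5109 laminae.
Specimen A: at 3 years per lamina, 5109 × 3 = 15327 years.
A: Extension rate ≈ 563.7 / 15327 = 0.037 mm/year.
For B, 781.9 / 0.037 = 21132.43 years; at 3 years per lamina that is 21132.43 / 3 ≈ 7044 laminae.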